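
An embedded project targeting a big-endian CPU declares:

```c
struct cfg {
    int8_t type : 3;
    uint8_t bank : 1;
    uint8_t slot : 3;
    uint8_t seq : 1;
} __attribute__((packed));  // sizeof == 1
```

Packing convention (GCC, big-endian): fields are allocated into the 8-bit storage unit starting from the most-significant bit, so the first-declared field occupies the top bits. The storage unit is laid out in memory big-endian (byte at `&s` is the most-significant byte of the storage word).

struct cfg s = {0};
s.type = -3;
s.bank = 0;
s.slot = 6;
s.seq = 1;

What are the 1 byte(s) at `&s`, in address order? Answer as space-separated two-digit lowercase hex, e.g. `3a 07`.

ad

type:3 = -3 → 0x5 << 5 → word 0xa0
bank:1 = 0 → 0x0 << 4 → word 0xa0
slot:3 = 6 → 0x6 << 1 → word 0xac
seq:1 = 1 → 0x1 << 0 → word 0xad
word = 0xad → big-endian bytes:
  [0]=0xad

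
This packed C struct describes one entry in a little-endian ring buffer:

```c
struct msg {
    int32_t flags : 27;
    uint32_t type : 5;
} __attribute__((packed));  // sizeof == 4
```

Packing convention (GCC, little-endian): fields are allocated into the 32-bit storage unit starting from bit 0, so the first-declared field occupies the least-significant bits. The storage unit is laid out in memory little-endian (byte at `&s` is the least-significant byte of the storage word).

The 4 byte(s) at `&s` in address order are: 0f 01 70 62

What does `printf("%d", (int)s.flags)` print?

[0]=0x0f [1]=0x01 [2]=0x70 [3]=0x62 (little-endian) → word 0x6270010f
flags [0+:27] = (word>>0) & 0x7ffffff = 40894735  ←
type [27+:5] = (word>>27) & 0x1f = 12
flags signed 27b, MSB=0: value = 40894735

40894735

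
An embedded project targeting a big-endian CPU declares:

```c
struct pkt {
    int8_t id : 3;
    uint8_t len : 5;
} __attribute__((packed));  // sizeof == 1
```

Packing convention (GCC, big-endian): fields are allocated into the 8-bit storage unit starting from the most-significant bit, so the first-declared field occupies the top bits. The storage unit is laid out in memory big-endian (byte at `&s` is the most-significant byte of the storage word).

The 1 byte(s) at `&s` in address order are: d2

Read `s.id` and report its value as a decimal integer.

[0]=0xd2 (big-endian) → word 0xd2
id [5+:3] = (word>>5) & 0x7 = 6  ←
len [0+:5] = (word>>0) & 0x1f = 18
id signed 3b, MSB=1: 6 - 8 = -2

-2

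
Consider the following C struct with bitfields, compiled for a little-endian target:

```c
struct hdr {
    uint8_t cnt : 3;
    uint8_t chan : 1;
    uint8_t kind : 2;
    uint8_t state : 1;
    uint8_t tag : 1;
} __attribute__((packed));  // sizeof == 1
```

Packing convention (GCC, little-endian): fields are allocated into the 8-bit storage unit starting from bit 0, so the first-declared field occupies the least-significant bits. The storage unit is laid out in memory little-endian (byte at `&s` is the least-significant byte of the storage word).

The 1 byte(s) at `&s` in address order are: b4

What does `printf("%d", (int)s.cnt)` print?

[0]=0xb4 (little-endian) → word 0xb4
cnt [0+:3] = (word>>0) & 0x7 = 4  ←
chan [3+:1] = (word>>3) & 0x1 = 0
kind [4+:2] = (word>>4) & 0x3 = 3
state [6+:1] = (word>>6) & 0x1 = 0
tag [7+:1] = (word>>7) & 0x1 = 1

4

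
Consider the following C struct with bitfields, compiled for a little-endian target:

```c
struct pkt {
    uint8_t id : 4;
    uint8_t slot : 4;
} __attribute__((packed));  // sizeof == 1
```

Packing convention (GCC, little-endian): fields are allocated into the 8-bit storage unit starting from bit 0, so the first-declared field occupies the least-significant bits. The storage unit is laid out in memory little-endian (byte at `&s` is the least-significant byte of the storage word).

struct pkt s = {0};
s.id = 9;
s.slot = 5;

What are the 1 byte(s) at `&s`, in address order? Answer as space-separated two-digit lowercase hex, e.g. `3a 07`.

id:4 = 9 → 0x9 << 0 → word 0x09
slot:4 = 5 → 0x5 << 4 → word 0x59
word = 0x59 → little-endian bytes:
  [0]=0x59

59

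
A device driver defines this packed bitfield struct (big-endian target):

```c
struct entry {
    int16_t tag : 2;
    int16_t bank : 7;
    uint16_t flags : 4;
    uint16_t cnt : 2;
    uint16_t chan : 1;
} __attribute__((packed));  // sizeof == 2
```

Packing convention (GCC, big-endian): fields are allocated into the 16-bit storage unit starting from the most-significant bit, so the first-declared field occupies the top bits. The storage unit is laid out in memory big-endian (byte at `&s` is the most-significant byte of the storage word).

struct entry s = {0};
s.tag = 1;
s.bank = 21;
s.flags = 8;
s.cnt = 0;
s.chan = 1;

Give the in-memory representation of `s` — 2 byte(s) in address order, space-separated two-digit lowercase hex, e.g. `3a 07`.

4a c1

tag (2b) val=1 bits=0x1 at bit 14: 0x4000
bank (7b) val=21 bits=0x15 at bit 7: 0x4a80
flags (4b) val=8 bits=0x8 at bit 3: 0x4ac0
cnt (2b) val=0 bits=0x0 at bit 1: 0x4ac0
chan (1b) val=1 bits=0x1 at bit 0: 0x4ac1
word = 0x4ac1 → big-endian bytes:
  [0]=0x4a  [1]=0xc1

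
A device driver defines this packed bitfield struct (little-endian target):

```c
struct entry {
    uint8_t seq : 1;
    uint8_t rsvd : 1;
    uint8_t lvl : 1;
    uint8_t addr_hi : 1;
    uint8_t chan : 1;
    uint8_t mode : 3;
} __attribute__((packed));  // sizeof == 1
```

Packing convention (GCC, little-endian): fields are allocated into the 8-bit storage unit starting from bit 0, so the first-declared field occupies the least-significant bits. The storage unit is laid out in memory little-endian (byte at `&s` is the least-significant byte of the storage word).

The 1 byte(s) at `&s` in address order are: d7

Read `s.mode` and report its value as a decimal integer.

[0]=0xd7 (little-endian) → word 0xd7
seq:1 @ bit 0 → (0xd7>>0)&0x1 = 0x1
rsvd:1 @ bit 1 → (0xd7>>1)&0x1 = 0x1
lvl:1 @ bit 2 → (0xd7>>2)&0x1 = 0x1
addr_hi:1 @ bit 3 → (0xd7>>3)&0x1 = 0x0
chan:1 @ bit 4 → (0xd7>>4)&0x1 = 0x1
mode:3 @ bit 5 → (0xd7>>5)&0x7 = 0x6  ←

6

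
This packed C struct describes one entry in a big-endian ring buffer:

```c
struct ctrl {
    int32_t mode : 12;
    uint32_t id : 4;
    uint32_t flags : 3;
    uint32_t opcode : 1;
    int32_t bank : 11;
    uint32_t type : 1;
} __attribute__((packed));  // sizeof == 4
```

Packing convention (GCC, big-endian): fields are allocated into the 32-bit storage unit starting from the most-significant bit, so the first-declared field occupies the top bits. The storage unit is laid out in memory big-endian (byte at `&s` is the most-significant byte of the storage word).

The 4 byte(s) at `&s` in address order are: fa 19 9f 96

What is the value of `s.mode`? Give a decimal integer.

[0]=0xfa [1]=0x19 [2]=0x9f [3]=0x96 (big-endian) → word 0xfa199f96
mode [20+:12] = (word>>20) & 0xfff = 4001  ←
id [16+:4] = (word>>16) & 0xf = 9
flags [13+:3] = (word>>13) & 0x7 = 4
opcode [12+:1] = (word>>12) & 0x1 = 1
bank [1+:11] = (word>>1) & 0x7ff = 1995
type [0+:1] = (word>>0) & 0x1 = 0
mode signed 12b, MSB=1: 4001 - 4096 = -95

-95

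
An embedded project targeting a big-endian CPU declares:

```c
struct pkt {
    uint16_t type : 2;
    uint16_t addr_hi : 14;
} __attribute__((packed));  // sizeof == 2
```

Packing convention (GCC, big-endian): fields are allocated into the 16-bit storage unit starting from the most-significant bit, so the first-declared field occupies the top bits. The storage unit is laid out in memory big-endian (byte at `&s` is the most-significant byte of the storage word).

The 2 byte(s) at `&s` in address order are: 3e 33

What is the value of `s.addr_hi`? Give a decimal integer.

[0]=0x3e [1]=0x33 (big-endian) → word 0x3e33
type:2 @ bit 14 → (0x3e33>>14)&0x3 = 0x0
addr_hi:14 @ bit 0 → (0x3e33>>0)&0x3fff = 0x3e33  ←

15923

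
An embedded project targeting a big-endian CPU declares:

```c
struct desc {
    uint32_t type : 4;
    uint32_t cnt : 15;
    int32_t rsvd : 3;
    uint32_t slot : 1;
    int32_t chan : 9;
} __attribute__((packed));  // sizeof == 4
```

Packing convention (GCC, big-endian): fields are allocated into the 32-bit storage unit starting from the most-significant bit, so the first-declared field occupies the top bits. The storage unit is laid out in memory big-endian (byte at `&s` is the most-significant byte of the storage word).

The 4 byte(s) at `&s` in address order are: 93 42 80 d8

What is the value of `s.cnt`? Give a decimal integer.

[0]=0x93 [1]=0x42 [2]=0x80 [3]=0xd8 (big-endian) → word 0x934280d8
type [28+:4] = (word>>28) & 0xf = 9
cnt [13+:15] = (word>>13) & 0x7fff = 6676  ←
rsvd [10+:3] = (word>>10) & 0x7 = 0
slot [9+:1] = (word>>9) & 0x1 = 0
chan [0+:9] = (word>>0) & 0x1ff = 216

6676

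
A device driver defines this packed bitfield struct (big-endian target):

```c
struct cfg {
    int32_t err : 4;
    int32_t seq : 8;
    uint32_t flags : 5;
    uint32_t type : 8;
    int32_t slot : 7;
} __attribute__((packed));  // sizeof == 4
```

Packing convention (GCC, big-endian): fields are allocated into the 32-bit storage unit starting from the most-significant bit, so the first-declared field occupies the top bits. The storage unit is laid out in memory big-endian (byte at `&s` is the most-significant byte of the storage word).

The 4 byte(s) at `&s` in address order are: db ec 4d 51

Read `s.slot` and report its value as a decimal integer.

[0]=0xdb [1]=0xec [2]=0x4d [3]=0x51 (big-endian) → word 0xdbec4d51
err [28+:4] = (word>>28) & 0xf = 13
seq [20+:8] = (word>>20) & 0xff = 190
flags [15+:5] = (word>>15) & 0x1f = 24
type [7+:8] = (word>>7) & 0xff = 154
slot [0+:7] = (word>>0) & 0x7f = 81  ←
slot signed 7b, MSB=1: 81 - 128 = -47

-47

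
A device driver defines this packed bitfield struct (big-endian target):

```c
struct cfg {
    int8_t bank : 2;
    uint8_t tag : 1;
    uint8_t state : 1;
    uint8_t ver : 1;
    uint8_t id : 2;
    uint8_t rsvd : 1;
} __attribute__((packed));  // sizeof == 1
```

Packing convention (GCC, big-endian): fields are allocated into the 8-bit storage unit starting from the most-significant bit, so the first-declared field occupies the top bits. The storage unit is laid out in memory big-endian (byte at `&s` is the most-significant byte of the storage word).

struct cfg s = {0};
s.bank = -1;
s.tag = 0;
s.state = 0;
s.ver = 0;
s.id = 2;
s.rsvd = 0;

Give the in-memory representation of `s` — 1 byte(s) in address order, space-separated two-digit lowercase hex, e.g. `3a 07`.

bank:2 = -1 → 0x3 << 6 → word 0xc0
tag:1 = 0 → 0x0 << 5 → word 0xc0
state:1 = 0 → 0x0 << 4 → word 0xc0
ver:1 = 0 → 0x0 << 3 → word 0xc0
id:2 = 2 → 0x2 << 1 → word 0xc4
rsvd:1 = 0 → 0x0 << 0 → word 0xc4
word = 0xc4 → big-endian bytes:
  [0]=0xc4

c4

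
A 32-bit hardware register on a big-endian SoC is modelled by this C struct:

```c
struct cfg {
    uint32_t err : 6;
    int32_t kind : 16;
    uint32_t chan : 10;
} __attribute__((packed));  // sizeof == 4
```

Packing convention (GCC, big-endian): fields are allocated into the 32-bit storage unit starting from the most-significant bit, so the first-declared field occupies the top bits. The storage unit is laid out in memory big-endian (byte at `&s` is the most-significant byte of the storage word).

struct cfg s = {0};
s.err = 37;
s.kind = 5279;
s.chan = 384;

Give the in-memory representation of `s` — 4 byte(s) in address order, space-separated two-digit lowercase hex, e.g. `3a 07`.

94 52 7d 80

err:6 = 37 → 0x25 << 26 → word 0x94000000
kind:16 = 5279 → 0x149f << 10 → word 0x94527c00
chan:10 = 384 → 0x180 << 0 → word 0x94527d80
word = 0x94527d80 → big-endian bytes:
  [0]=0x94  [1]=0x52  [2]=0x7d  [3]=0x80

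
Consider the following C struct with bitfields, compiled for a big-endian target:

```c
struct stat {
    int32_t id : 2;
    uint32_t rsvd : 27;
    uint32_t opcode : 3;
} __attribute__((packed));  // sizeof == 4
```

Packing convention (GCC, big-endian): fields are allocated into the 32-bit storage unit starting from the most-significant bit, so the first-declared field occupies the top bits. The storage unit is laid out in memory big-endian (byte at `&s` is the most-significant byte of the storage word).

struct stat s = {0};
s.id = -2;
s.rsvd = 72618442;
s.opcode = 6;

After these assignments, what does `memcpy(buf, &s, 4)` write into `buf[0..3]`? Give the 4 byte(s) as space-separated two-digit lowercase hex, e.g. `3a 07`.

a2 a0 8e 56

id (2b) val=-2 bits=0x2 at bit 30: 0x80000000
rsvd (27b) val=72618442 bits=0x45411ca at bit 3: 0xa2a08e50
opcode (3b) val=6 bits=0x6 at bit 0: 0xa2a08e56
word = 0xa2a08e56 → big-endian bytes:
  [0]=0xa2  [1]=0xa0  [2]=0x8e  [3]=0x56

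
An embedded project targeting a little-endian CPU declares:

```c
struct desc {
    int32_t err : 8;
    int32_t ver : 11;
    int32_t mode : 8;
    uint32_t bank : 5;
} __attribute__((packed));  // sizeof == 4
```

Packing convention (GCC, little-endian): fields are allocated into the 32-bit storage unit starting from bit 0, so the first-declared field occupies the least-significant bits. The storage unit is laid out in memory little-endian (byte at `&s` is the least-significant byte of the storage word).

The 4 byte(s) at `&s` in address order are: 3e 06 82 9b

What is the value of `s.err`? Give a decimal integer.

62

[0]=0x3e [1]=0x06 [2]=0x82 [3]=0x9b (little-endian) → word 0x9b82063e
err:8 @ bit 0 → (0x9b82063e>>0)&0xff = 0x3e  ←
ver:11 @ bit 8 → (0x9b82063e>>8)&0x7ff = 0x206
mode:8 @ bit 19 → (0x9b82063e>>19)&0xff = 0x70
bank:5 @ bit 27 → (0x9b82063e>>27)&0x1f = 0x13
err signed 8b, MSB=0: value = 62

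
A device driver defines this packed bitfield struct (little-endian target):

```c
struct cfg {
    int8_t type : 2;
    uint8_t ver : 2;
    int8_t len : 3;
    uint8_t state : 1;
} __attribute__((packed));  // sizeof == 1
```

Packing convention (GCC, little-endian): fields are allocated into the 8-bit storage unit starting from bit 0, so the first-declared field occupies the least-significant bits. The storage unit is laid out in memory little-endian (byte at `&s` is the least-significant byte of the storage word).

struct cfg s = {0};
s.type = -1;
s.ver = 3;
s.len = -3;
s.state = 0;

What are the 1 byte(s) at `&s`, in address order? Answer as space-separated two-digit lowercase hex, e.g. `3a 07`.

type:2 = -1 → 0x3 << 0 → word 0x03
ver:2 = 3 → 0x3 << 2 → word 0x0f
len:3 = -3 → 0x5 << 4 → word 0x5f
state:1 = 0 → 0x0 << 7 → word 0x5f
word = 0x5f → little-endian bytes:
  [0]=0x5f

5f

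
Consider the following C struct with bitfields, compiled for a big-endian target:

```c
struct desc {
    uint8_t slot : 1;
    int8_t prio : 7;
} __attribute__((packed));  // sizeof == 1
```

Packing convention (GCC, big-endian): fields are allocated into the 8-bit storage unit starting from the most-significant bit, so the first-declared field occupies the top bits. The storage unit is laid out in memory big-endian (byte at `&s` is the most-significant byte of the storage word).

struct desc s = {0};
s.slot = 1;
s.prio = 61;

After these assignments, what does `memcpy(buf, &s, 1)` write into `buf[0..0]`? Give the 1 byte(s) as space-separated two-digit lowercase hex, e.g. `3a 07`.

bd

slot (1b) val=1 bits=0x1 at bit 7: 0x80
prio (7b) val=61 bits=0x3d at bit 0: 0xbd
word = 0xbd → big-endian bytes:
  [0]=0xbd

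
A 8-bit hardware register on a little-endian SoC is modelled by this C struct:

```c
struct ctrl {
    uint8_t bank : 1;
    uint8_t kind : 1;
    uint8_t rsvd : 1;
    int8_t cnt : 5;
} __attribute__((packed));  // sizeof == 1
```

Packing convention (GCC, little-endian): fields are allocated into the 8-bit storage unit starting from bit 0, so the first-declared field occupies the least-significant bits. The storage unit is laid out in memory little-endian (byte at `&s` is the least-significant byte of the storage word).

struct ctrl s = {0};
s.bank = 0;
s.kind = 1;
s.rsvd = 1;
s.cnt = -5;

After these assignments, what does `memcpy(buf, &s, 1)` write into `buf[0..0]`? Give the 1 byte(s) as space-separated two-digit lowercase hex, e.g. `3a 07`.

de

bank (1b) val=0 bits=0x0 at bit 0: 0x00
kind (1b) val=1 bits=0x1 at bit 1: 0x02
rsvd (1b) val=1 bits=0x1 at bit 2: 0x06
cnt (5b) val=-5 bits=0x1b at bit 3: 0xde
word = 0xde → little-endian bytes:
  [0]=0xde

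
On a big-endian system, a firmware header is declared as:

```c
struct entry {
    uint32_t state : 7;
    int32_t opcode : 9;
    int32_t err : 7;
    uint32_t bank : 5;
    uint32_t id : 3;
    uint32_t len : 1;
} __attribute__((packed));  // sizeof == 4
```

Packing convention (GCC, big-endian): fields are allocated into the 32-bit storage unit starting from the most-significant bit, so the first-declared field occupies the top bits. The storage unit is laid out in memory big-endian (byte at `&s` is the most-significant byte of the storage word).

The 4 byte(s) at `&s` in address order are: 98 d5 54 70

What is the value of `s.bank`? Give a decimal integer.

[0]=0x98 [1]=0xd5 [2]=0x54 [3]=0x70 (big-endian) → word 0x98d55470
state [25+:7] = (word>>25) & 0x7f = 76
opcode [16+:9] = (word>>16) & 0x1ff = 213
err [9+:7] = (word>>9) & 0x7f = 42
bank [4+:5] = (word>>4) & 0x1f = 7  ←
id [1+:3] = (word>>1) & 0x7 = 0
len [0+:1] = (word>>0) & 0x1 = 0

7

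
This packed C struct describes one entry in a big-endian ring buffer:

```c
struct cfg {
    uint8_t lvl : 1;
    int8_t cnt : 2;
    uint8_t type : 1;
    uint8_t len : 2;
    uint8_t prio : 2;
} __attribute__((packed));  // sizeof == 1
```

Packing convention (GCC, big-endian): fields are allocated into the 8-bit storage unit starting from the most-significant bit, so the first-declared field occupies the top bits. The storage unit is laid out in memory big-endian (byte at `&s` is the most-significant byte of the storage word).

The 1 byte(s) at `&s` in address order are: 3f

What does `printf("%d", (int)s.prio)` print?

3

[0]=0x3f (big-endian) → word 0x3f
lvl [7+:1] = (word>>7) & 0x1 = 0
cnt [5+:2] = (word>>5) & 0x3 = 1
type [4+:1] = (word>>4) & 0x1 = 1
len [2+:2] = (word>>2) & 0x3 = 3
prio [0+:2] = (word>>0) & 0x3 = 3  ←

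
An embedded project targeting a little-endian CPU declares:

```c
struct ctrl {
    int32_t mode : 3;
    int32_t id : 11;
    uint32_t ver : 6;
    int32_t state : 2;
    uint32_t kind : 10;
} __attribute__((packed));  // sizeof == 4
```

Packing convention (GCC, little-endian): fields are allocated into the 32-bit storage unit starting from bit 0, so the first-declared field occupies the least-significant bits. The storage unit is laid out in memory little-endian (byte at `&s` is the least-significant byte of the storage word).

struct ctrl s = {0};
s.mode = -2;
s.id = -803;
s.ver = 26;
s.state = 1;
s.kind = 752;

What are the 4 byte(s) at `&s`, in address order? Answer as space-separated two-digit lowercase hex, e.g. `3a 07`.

ee a6 16 bc

mode (3b) val=-2 bits=0x6 at bit 0: 0x00000006
id (11b) val=-803 bits=0x4dd at bit 3: 0x000026ee
ver (6b) val=26 bits=0x1a at bit 14: 0x0006a6ee
state (2b) val=1 bits=0x1 at bit 20: 0x0016a6ee
kind (10b) val=752 bits=0x2f0 at bit 22: 0xbc16a6ee
word = 0xbc16a6ee → little-endian bytes:
  [0]=0xee  [1]=0xa6  [2]=0x16  [3]=0xbc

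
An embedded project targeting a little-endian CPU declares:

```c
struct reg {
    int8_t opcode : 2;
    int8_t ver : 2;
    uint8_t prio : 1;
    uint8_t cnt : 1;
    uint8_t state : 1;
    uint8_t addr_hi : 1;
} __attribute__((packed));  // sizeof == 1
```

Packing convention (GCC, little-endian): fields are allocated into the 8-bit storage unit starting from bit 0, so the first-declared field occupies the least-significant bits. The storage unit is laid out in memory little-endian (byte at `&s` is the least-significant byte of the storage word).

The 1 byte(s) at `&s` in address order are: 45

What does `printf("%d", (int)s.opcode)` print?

[0]=0x45 (little-endian) → word 0x45
opcode:2 @ bit 0 → (0x45>>0)&0x3 = 0x1  ←
ver:2 @ bit 2 → (0x45>>2)&0x3 = 0x1
prio:1 @ bit 4 → (0x45>>4)&0x1 = 0x0
cnt:1 @ bit 5 → (0x45>>5)&0x1 = 0x0
state:1 @ bit 6 → (0x45>>6)&0x1 = 0x1
addr_hi:1 @ bit 7 → (0x45>>7)&0x1 = 0x0
opcode signed 2b, MSB=0: value = 1

1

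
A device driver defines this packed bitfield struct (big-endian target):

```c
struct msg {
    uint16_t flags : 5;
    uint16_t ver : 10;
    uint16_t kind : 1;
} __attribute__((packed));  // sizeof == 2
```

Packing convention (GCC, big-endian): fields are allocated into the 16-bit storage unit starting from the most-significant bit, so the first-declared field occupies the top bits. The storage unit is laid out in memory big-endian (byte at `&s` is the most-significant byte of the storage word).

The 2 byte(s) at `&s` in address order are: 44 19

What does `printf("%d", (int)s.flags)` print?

8

[0]=0x44 [1]=0x19 (big-endian) → word 0x4419
flags [11+:5] = (word>>11) & 0x1f = 8  ←
ver [1+:10] = (word>>1) & 0x3ff = 524
kind [0+:1] = (word>>0) & 0x1 = 1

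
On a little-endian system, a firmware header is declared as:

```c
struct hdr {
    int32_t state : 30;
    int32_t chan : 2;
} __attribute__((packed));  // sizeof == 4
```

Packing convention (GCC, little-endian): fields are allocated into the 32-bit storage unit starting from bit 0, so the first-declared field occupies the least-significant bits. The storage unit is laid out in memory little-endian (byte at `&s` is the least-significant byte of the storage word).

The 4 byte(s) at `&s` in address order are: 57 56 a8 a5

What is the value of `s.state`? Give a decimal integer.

-441952681

[0]=0x57 [1]=0x56 [2]=0xa8 [3]=0xa5 (little-endian) → word 0xa5a85657
state:30 @ bit 0 → (0xa5a85657>>0)&0x3fffffff = 0x25a85657  ←
chan:2 @ bit 30 → (0xa5a85657>>30)&0x3 = 0x2
state signed 30b, MSB=1: 631789143 - 1073741824 = -441952681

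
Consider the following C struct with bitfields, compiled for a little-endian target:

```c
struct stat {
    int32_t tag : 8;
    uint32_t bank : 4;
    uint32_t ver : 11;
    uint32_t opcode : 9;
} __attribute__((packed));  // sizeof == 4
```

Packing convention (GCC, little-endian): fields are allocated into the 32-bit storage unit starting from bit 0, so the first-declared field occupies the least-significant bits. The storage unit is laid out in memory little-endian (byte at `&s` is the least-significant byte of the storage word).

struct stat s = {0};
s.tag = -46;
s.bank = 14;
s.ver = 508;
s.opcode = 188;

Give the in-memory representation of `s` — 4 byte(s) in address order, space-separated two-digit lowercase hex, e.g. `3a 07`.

d2 ce 1f 5e

tag:8 = -46 → 0xd2 << 0 → word 0x000000d2
bank:4 = 14 → 0xe << 8 → word 0x00000ed2
ver:11 = 508 → 0x1fc << 12 → word 0x001fced2
opcode:9 = 188 → 0xbc << 23 → word 0x5e1fced2
word = 0x5e1fced2 → little-endian bytes:
  [0]=0xd2  [1]=0xce  [2]=0x1f  [3]=0x5e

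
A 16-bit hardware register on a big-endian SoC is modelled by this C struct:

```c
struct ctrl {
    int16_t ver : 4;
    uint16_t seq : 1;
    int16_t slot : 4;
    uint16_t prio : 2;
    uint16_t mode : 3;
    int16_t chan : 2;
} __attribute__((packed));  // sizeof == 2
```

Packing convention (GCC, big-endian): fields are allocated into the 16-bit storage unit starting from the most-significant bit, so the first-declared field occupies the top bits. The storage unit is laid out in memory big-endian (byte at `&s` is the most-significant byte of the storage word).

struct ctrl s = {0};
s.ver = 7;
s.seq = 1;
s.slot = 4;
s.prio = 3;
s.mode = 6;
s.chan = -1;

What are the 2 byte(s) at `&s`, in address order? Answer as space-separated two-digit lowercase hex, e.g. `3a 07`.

7a 7b

ver:4 = 7 → 0x7 << 12 → word 0x7000
seq:1 = 1 → 0x1 << 11 → word 0x7800
slot:4 = 4 → 0x4 << 7 → word 0x7a00
prio:2 = 3 → 0x3 << 5 → word 0x7a60
mode:3 = 6 → 0x6 << 2 → word 0x7a78
chan:2 = -1 → 0x3 << 0 → word 0x7a7b
word = 0x7a7b → big-endian bytes:
  [0]=0x7a  [1]=0x7b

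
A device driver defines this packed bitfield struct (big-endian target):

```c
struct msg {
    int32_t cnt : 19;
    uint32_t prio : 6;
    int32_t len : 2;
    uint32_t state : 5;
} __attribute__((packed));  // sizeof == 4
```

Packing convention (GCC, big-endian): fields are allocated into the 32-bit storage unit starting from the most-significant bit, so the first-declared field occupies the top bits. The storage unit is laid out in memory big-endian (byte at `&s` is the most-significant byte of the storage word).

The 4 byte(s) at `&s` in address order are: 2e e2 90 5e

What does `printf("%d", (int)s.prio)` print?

32

[0]=0x2e [1]=0xe2 [2]=0x90 [3]=0x5e (big-endian) → word 0x2ee2905e
cnt:19 @ bit 13 → (0x2ee2905e>>13)&0x7ffff = 0x17714
prio:6 @ bit 7 → (0x2ee2905e>>7)&0x3f = 0x20  ←
len:2 @ bit 5 → (0x2ee2905e>>5)&0x3 = 0x2
state:5 @ bit 0 → (0x2ee2905e>>0)&0x1f = 0x1e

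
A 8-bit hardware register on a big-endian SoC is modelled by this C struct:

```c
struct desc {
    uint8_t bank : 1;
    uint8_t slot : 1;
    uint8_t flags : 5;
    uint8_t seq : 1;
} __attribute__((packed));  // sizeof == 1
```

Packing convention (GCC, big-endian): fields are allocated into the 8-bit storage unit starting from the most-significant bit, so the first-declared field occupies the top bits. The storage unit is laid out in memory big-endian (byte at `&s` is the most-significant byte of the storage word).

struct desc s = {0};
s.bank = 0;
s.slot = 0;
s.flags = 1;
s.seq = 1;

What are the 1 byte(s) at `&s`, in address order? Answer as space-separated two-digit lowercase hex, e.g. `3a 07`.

03

bank (1b) val=0 bits=0x0 at bit 7: 0x00
slot (1b) val=0 bits=0x0 at bit 6: 0x00
flags (5b) val=1 bits=0x1 at bit 1: 0x02
seq (1b) val=1 bits=0x1 at bit 0: 0x03
word = 0x03 → big-endian bytes:
  [0]=0x03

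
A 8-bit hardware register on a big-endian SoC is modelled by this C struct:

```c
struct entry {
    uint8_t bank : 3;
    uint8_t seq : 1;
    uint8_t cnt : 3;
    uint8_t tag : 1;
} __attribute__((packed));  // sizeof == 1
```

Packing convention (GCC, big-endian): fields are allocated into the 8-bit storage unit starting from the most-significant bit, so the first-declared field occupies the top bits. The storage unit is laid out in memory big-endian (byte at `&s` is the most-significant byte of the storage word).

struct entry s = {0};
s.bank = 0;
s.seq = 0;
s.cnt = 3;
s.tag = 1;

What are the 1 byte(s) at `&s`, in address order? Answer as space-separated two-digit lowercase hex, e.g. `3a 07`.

07

bank (3b) val=0 bits=0x0 at bit 5: 0x00
seq (1b) val=0 bits=0x0 at bit 4: 0x00
cnt (3b) val=3 bits=0x3 at bit 1: 0x06
tag (1b) val=1 bits=0x1 at bit 0: 0x07
word = 0x07 → big-endian bytes:
  [0]=0x07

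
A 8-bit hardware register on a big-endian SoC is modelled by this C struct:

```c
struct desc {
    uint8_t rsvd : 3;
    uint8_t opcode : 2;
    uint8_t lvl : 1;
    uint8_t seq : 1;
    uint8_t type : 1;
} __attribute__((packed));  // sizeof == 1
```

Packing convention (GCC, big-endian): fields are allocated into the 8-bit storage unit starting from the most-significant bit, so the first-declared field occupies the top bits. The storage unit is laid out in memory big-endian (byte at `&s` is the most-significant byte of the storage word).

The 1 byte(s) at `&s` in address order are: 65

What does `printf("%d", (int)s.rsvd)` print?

3

[0]=0x65 (big-endian) → word 0x65
rsvd:3 @ bit 5 → (0x65>>5)&0x7 = 0x3  ←
opcode:2 @ bit 3 → (0x65>>3)&0x3 = 0x0
lvl:1 @ bit 2 → (0x65>>2)&0x1 = 0x1
seq:1 @ bit 1 → (0x65>>1)&0x1 = 0x0
type:1 @ bit 0 → (0x65>>0)&0x1 = 0x1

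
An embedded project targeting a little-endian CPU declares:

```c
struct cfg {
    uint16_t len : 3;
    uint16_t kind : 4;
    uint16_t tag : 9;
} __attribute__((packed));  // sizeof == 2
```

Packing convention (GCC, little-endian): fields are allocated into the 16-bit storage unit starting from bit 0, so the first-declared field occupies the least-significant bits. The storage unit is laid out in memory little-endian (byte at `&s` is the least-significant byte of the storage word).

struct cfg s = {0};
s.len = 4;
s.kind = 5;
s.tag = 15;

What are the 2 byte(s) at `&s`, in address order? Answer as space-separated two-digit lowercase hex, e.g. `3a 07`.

[0+:3] len=4 & 0x7 = 0x4; word=0x0004
[3+:4] kind=5 & 0xf = 0x5; word=0x002c
[7+:9] tag=15 & 0x1ff = 0xf; word=0x07ac
word = 0x07ac → little-endian bytes:
  [0]=0xac  [1]=0x07

ac 07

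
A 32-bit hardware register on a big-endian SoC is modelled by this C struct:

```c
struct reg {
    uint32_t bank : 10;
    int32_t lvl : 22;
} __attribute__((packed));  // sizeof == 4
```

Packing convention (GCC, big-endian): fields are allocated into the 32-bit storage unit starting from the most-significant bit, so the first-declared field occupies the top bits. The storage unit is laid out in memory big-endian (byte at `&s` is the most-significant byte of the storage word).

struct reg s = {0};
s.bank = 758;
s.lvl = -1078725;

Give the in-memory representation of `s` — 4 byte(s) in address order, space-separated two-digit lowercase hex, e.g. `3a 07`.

bd af 8a 3b

bank:10 = 758 → 0x2f6 << 22 → word 0xbd800000
lvl:22 = -1078725 → 0x2f8a3b << 0 → word 0xbdaf8a3b
word = 0xbdaf8a3b → big-endian bytes:
  [0]=0xbd  [1]=0xaf  [2]=0x8a  [3]=0x3b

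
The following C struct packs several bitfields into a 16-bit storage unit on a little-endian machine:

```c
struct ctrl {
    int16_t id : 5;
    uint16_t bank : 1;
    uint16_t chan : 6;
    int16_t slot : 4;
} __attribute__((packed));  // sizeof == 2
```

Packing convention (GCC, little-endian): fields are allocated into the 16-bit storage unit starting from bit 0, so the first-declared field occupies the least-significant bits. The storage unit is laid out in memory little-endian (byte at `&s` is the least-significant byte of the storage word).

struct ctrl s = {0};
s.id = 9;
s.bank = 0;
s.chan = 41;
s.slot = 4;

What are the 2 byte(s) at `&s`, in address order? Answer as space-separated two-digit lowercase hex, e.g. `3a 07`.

49 4a

id:5 = 9 → 0x9 << 0 → word 0x0009
bank:1 = 0 → 0x0 << 5 → word 0x0009
chan:6 = 41 → 0x29 << 6 → word 0x0a49
slot:4 = 4 → 0x4 << 12 → word 0x4a49
word = 0x4a49 → little-endian bytes:
  [0]=0x49  [1]=0x4a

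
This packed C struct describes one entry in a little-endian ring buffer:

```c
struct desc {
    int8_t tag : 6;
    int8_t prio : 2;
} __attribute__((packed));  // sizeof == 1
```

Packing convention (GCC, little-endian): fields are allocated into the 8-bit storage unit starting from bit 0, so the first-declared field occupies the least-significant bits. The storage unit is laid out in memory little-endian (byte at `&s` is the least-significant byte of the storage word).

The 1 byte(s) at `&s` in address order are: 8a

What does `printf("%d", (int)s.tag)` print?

[0]=0x8a (little-endian) → word 0x8a
tag:6 @ bit 0 → (0x8a>>0)&0x3f = 0xa  ←
prio:2 @ bit 6 → (0x8a>>6)&0x3 = 0x2
tag signed 6b, MSB=0: value = 10

10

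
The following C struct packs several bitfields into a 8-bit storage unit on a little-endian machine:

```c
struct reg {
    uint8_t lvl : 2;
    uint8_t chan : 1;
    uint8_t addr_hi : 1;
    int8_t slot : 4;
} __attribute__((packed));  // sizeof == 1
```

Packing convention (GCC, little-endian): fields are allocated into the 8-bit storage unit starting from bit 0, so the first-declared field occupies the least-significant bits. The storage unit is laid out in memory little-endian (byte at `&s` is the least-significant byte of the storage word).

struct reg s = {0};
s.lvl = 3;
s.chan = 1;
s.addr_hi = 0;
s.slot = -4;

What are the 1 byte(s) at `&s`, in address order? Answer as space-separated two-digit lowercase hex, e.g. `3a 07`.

lvl (2b) val=3 bits=0x3 at bit 0: 0x03
chan (1b) val=1 bits=0x1 at bit 2: 0x07
addr_hi (1b) val=0 bits=0x0 at bit 3: 0x07
slot (4b) val=-4 bits=0xc at bit 4: 0xc7
word = 0xc7 → little-endian bytes:
  [0]=0xc7

c7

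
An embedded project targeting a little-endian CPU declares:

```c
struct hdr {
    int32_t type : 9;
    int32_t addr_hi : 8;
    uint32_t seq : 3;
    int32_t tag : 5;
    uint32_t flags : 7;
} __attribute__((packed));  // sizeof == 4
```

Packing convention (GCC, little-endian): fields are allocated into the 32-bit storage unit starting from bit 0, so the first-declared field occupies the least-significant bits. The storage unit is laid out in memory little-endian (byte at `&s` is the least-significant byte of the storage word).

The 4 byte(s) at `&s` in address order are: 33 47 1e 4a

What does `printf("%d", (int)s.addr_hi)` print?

35

[0]=0x33 [1]=0x47 [2]=0x1e [3]=0x4a (little-endian) → word 0x4a1e4733
type:9 @ bit 0 → (0x4a1e4733>>0)&0x1ff = 0x133
addr_hi:8 @ bit 9 → (0x4a1e4733>>9)&0xff = 0x23  ←
seq:3 @ bit 17 → (0x4a1e4733>>17)&0x7 = 0x7
tag:5 @ bit 20 → (0x4a1e4733>>20)&0x1f = 0x1
flags:7 @ bit 25 → (0x4a1e4733>>25)&0x7f = 0x25
addr_hi signed 8b, MSB=0: value = 35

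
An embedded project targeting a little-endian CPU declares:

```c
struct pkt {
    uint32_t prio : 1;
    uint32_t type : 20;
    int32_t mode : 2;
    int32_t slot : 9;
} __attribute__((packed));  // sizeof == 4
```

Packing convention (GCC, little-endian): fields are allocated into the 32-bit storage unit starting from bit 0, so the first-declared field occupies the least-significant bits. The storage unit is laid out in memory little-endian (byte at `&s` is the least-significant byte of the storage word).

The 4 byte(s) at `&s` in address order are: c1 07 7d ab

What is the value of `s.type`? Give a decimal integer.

951264

[0]=0xc1 [1]=0x07 [2]=0x7d [3]=0xab (little-endian) → word 0xab7d07c1
prio [0+:1] = (word>>0) & 0x1 = 1
type [1+:20] = (word>>1) & 0xfffff = 951264  ←
mode [21+:2] = (word>>21) & 0x3 = 3
slot [23+:9] = (word>>23) & 0x1ff = 342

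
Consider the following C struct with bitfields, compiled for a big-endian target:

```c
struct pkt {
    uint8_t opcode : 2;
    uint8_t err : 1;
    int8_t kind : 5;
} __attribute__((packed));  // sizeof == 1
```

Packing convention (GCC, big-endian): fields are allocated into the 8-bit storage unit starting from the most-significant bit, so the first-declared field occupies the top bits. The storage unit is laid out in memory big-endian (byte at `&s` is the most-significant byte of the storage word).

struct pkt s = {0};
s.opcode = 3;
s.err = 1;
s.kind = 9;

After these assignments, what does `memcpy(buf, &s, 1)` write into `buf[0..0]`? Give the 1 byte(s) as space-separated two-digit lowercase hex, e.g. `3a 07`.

opcode:2 = 3 → 0x3 << 6 → word 0xc0
err:1 = 1 → 0x1 << 5 → word 0xe0
kind:5 = 9 → 0x9 << 0 → word 0xe9
word = 0xe9 → big-endian bytes:
  [0]=0xe9

e9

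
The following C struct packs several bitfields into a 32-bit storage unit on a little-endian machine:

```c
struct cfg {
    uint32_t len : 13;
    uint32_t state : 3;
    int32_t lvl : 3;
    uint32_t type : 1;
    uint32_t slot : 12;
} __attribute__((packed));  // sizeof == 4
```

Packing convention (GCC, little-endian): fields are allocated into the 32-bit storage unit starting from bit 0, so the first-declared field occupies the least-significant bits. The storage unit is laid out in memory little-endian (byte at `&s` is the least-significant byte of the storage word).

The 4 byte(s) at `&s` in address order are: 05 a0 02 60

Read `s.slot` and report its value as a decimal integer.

1536

[0]=0x05 [1]=0xa0 [2]=0x02 [3]=0x60 (little-endian) → word 0x6002a005
len:13 @ bit 0 → (0x6002a005>>0)&0x1fff = 0x5
state:3 @ bit 13 → (0x6002a005>>13)&0x7 = 0x5
lvl:3 @ bit 16 → (0x6002a005>>16)&0x7 = 0x2
type:1 @ bit 19 → (0x6002a005>>19)&0x1 = 0x0
slot:12 @ bit 20 → (0x6002a005>>20)&0xfff = 0x600  ←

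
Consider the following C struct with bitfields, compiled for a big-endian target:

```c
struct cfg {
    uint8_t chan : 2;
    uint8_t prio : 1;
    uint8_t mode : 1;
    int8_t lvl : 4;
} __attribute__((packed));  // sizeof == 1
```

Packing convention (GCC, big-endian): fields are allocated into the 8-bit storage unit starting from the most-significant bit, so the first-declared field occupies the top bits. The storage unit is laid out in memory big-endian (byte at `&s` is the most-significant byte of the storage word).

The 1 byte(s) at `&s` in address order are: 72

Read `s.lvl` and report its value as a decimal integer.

2

[0]=0x72 (big-endian) → word 0x72
chan [6+:2] = (word>>6) & 0x3 = 1
prio [5+:1] = (word>>5) & 0x1 = 1
mode [4+:1] = (word>>4) & 0x1 = 1
lvl [0+:4] = (word>>0) & 0xf = 2  ←
lvl signed 4b, MSB=0: value = 2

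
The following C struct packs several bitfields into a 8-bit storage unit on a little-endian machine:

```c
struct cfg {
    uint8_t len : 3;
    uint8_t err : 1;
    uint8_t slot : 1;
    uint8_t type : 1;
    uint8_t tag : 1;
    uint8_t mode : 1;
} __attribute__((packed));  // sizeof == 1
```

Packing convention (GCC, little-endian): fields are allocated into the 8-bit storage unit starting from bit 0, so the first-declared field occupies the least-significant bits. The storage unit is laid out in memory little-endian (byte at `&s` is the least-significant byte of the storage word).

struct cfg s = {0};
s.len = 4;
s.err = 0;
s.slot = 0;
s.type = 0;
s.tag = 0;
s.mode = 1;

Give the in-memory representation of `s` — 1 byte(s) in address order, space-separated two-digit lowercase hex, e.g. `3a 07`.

len (3b) val=4 bits=0x4 at bit 0: 0x04
err (1b) val=0 bits=0x0 at bit 3: 0x04
slot (1b) val=0 bits=0x0 at bit 4: 0x04
type (1b) val=0 bits=0x0 at bit 5: 0x04
tag (1b) val=0 bits=0x0 at bit 6: 0x04
mode (1b) val=1 bits=0x1 at bit 7: 0x84
word = 0x84 → little-endian bytes:
  [0]=0x84

84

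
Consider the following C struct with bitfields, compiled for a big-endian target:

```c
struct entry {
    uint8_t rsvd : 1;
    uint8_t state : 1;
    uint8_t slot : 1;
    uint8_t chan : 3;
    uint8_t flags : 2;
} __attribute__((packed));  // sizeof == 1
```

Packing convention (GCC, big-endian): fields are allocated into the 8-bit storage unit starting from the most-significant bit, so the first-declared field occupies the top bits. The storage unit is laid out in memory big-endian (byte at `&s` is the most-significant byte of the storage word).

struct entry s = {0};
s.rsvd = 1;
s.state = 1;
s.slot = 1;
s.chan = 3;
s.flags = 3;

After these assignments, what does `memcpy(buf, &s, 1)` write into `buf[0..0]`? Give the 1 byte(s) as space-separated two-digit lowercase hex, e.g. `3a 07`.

ef

rsvd:1 = 1 → 0x1 << 7 → word 0x80
state:1 = 1 → 0x1 << 6 → word 0xc0
slot:1 = 1 → 0x1 << 5 → word 0xe0
chan:3 = 3 → 0x3 << 2 → word 0xec
flags:2 = 3 → 0x3 << 0 → word 0xef
word = 0xef → big-endian bytes:
  [0]=0xef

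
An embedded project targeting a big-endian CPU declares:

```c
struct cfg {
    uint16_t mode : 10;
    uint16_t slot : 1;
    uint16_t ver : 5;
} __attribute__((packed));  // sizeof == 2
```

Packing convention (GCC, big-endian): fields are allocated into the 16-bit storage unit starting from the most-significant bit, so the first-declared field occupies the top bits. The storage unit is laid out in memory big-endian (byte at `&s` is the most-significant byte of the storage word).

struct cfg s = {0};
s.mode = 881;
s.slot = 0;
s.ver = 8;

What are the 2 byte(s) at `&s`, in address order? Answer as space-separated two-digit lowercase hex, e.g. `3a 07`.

mode:10 = 881 → 0x371 << 6 → word 0xdc40
slot:1 = 0 → 0x0 << 5 → word 0xdc40
ver:5 = 8 → 0x8 << 0 → word 0xdc48
word = 0xdc48 → big-endian bytes:
  [0]=0xdc  [1]=0x48

dc 48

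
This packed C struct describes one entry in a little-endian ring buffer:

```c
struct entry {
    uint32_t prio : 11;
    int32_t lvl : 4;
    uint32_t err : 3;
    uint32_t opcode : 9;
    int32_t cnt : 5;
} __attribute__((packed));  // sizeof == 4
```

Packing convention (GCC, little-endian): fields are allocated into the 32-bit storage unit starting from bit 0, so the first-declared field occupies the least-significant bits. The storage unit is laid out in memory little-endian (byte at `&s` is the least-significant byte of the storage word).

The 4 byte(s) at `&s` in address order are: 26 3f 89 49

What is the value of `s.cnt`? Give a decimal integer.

[0]=0x26 [1]=0x3f [2]=0x89 [3]=0x49 (little-endian) → word 0x49893f26
prio:11 @ bit 0 → (0x49893f26>>0)&0x7ff = 0x726
lvl:4 @ bit 11 → (0x49893f26>>11)&0xf = 0x7
err:3 @ bit 15 → (0x49893f26>>15)&0x7 = 0x2
opcode:9 @ bit 18 → (0x49893f26>>18)&0x1ff = 0x62
cnt:5 @ bit 27 → (0x49893f26>>27)&0x1f = 0x9  ←
cnt signed 5b, MSB=0: value = 9

9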